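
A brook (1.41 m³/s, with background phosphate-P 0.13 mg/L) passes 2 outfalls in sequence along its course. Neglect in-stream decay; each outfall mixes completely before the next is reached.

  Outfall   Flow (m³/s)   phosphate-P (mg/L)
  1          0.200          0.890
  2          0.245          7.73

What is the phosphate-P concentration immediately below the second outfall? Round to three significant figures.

After outfall 1: Q = 1.410 + 0.2000 = 1.610 m³/s; C = (1.410·0.1300 + 0.2000·0.8900)/1.610 = 0.2244 mg/L.
After outfall 2: Q = 1.610 + 0.2450 = 1.855 m³/s; C = (1.610·0.2244 + 0.2450·7.730)/1.855 = 1.216 mg/L.

1.22 mg/L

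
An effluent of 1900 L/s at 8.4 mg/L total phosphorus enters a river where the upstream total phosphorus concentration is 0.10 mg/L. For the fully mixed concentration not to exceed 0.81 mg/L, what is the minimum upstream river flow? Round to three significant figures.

Set C_mix = 0.81: (Q·0.1000 + 1900·8.400) / (Q + 1900) = 0.81
→ Q = 1900·(8.400 − 0.81)/(0.81 − 0.1000) = 20310 L/s.

20300 L/s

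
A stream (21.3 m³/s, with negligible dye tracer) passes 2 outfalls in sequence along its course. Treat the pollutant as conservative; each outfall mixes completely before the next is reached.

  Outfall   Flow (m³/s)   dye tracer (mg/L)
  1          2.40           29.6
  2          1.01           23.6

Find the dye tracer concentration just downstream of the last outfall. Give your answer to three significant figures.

3.84 mg/L

After outfall 1: Q = 21.30 + 2.400 = 23.70 m³/s; C = (21.30·0 + 2.400·29.60)/23.70 = 2.997 mg/L.
After outfall 2: Q = 23.70 + 1.010 = 24.71 m³/s; C = (23.70·2.997 + 1.010·23.60)/24.71 = 3.840 mg/L.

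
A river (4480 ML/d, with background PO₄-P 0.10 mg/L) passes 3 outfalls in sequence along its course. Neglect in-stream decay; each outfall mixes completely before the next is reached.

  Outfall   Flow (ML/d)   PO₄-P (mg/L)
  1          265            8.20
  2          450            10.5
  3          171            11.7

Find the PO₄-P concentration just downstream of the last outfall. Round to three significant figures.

After outfall 1: Q = 4480 + 265.0 = 4745 ML/d; C = (4480·0.1000 + 265.0·8.200)/4745 = 0.5524 mg/L.
After outfall 2: Q = 4745 + 450.0 = 5195 ML/d; C = (4745·0.5524 + 450.0·10.50)/5195 = 1.414 mg/L.
After outfall 3: Q = 5195 + 171.0 = 5366 ML/d; C = (5195·1.414 + 171.0·11.70)/5366 = 1.742 mg/L.

1.74 mg/L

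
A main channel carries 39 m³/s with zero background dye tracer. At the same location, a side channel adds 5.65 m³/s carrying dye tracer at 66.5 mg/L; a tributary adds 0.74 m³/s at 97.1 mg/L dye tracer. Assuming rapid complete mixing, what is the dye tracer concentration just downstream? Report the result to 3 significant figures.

9.86 mg/L

Flow-weighted average: C = (39.00·0 + 5.650·66.50 + 0.7400·97.10) / 45.39 = 447.6/45.39 = 9.861 mg/L.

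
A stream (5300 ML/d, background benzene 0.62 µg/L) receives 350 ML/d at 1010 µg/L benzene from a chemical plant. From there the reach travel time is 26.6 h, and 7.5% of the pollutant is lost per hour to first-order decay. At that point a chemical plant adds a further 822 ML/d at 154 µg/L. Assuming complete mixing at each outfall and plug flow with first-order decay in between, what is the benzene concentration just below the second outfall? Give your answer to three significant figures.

26.5 µg/L

Flow-weighted average: C = (5300·0.6200 + 350.0·1010) / 5650 = 356800/5650 = 63.15 µg/L; combined flow 5650 ML/d.
7.5%/h lost → k = −ln(1 − 0.075) = 0.07796 h⁻¹.
Applying C = C₀e^(−kt): 63.15 × 0.1257 = 7.938 µg/L.
Second outfall: C = (5650·7.938 + 822.0·154.0)/6472 = 26.49 µg/L.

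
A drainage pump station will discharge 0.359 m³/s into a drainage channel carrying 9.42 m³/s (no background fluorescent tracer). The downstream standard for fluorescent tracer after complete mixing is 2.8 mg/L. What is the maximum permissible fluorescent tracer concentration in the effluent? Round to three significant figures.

76.3 mg/L

At the limit, (Qr·Cr + Qe·Cₑ)/(Qr + Qe) = 2.8:
Cₑ = (9.779·2.8 − 9.420·0) / 0.3590 = 76.27 mg/L.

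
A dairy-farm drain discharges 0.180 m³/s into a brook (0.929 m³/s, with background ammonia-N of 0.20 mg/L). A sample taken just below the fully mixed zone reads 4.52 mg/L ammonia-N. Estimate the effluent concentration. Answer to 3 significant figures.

Mass balance: 0.9290·0.2000 + 0.1800·Cₑ = 1.109·4.520
→ Cₑ = (1.109·4.520 − 0.9290·0.2000) / 0.1800 = 26.82 mg/L.

26.8 mg/L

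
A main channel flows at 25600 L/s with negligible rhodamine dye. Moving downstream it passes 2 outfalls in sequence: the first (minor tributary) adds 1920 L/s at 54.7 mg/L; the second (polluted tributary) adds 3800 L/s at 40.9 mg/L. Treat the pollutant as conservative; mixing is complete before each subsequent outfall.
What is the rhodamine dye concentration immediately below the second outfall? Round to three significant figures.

After outfall 1: Q = 25600 + 1920 = 27520 L/s; C = (25600·0 + 1920·54.70)/27520 = 3.816 mg/L.
After outfall 2: Q = 27520 + 3800 = 31320 L/s; C = (27520·3.816 + 3800·40.90)/31320 = 8.316 mg/L.

8.32 mg/L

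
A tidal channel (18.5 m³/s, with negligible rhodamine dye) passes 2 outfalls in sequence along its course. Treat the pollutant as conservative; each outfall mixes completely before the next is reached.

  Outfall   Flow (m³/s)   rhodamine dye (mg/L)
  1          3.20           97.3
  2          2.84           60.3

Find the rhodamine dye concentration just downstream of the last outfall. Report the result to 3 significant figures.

Outfall 1: combined Q = 21.70 m³/s; C = (18.50·0 + 3.200·97.30)/21.70 = 14.35 mg/L.
Outfall 2: combined Q = 24.54 m³/s; C = (21.70·14.35 + 2.840·60.30)/24.54 = 19.67 mg/L.

19.7 mg/L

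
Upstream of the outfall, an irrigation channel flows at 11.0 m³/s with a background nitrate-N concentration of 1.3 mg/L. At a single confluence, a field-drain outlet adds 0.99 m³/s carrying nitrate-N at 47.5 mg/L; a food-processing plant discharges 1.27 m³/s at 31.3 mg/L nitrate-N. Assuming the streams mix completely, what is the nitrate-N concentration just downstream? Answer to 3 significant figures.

7.62 mg/L

After mixing, C = (11.00·1.300 + 0.9900·47.50 + 1.270·31.30) / 13.26 = 101.1/13.26 = 7.623 mg/L.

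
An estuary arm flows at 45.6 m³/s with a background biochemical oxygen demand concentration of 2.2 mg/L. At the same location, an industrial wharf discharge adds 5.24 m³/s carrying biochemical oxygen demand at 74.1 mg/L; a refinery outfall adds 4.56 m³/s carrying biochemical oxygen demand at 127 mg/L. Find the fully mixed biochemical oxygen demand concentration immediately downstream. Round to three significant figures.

Flow-weighted average: C = (45.60·2.200 + 5.240·74.10 + 4.560·127.0) / 55.40 = 1068/55.40 = 19.27 mg/L.

19.3 mg/L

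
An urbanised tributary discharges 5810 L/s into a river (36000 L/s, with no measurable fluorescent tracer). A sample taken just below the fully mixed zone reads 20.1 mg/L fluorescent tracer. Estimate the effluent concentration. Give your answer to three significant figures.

Mass balance: 36000·0 + 5810·Cₑ = 41810·20.10
→ Cₑ = (41810·20.10 − 36000·0) / 5810 = 144.6 mg/L.

145 mg/L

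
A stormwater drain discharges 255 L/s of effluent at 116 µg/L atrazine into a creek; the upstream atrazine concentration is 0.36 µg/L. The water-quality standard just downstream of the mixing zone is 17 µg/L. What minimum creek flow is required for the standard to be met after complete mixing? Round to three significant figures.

Set C_mix = 17: (Q·0.3600 + 255.0·116.0) / (Q + 255.0) = 17
→ Q = 255.0·(116.0 − 17)/(17 − 0.3600) = 1517 L/s.

1520 L/s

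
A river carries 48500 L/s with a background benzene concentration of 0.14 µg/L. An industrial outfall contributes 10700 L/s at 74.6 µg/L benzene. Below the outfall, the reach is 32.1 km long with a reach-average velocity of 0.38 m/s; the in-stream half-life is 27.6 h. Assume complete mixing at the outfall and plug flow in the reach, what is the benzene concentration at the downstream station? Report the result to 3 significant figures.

After mixing, C = (48500·0.1400 + 10700·74.60) / 59200 = 805000/59200 = 13.60 µg/L.
Travel time t = 32.1·1000 / 0.38 = 84470 s = 23.46 h.
Half-life 27.6 h → k = ln 2 / 27.6 = 0.02511 h⁻¹ = 0.6027 d⁻¹.
After decay, C = 13.60 × e^(−kt) = 13.60 × 0.5547 = 7.543 µg/L.

7.54 µg/L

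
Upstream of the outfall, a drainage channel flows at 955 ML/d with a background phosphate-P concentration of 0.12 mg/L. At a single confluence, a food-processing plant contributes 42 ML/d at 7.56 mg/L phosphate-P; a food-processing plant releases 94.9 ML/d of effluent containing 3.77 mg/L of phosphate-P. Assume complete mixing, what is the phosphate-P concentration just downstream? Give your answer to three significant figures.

Flow-weighted average: C = (955.0·0.1200 + 42.00·7.560 + 94.90·3.770) / 1092 = 789.9/1092 = 0.7234 mg/L.

0.723 mg/L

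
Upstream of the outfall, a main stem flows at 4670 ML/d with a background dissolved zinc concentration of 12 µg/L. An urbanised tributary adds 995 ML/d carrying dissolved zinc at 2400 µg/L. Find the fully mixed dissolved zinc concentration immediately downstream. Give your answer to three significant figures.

After mixing, C = (4670·12.00 + 995.0·2400) / 5665 = 2444000/5665 = 431.4 µg/L.

431 µg/L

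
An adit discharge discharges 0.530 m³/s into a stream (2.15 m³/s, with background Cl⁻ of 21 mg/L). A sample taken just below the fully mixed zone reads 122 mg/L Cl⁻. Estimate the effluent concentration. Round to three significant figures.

532 mg/L

Mass balance: 2.150·21.00 + 0.5300·Cₑ = 2.680·122.0
→ Cₑ = (2.680·122.0 − 2.150·21.00) / 0.5300 = 531.7 mg/L.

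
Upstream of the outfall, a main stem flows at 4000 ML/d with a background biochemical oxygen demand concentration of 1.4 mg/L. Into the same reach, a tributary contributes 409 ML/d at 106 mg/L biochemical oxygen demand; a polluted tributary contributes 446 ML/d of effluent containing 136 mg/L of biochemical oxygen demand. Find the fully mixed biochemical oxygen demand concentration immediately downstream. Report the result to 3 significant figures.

After mixing, C = (4000·1.400 + 409.0·106.0 + 446.0·136.0) / 4855 = 109600/4855 = 22.58 mg/L.

22.6 mg/L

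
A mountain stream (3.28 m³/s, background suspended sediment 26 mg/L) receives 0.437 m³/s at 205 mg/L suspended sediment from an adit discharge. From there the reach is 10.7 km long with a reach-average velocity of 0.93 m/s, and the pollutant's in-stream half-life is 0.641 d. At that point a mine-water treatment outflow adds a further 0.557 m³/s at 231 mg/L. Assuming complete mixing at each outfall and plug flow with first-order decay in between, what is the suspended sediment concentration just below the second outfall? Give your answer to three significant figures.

Flow-weighted average: C = (3.280·26.00 + 0.4370·205.0) / 3.717 = 174.9/3.717 = 47.04 mg/L; combined flow 3.717 m³/s.
Travel time t = 10.7·1000 / 0.93 = 11510 s = 3.196 h.
Half-life 0.641 d → k = ln 2 / 0.641 = 1.081 d⁻¹.
First-order decay: C = 47.04·exp(−k·t) = 47.04·0.8659 = 40.74 mg/L.
At the second outfall, C = (3.717·40.74 + 0.5570·231.0) / (3.717 + 0.5570) = 65.53 mg/L.

65.5 mg/L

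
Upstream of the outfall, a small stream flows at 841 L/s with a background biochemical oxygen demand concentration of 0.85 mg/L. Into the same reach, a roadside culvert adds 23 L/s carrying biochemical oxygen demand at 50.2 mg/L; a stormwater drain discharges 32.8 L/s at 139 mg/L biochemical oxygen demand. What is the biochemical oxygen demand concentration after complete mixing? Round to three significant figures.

Mixed concentration C = ΣQC/ΣQ = (841.0·0.8500 + 23.00·50.20 + 32.80·139.0) / 896.8 = 6429/896.8 = 7.168 mg/L.

7.17 mg/L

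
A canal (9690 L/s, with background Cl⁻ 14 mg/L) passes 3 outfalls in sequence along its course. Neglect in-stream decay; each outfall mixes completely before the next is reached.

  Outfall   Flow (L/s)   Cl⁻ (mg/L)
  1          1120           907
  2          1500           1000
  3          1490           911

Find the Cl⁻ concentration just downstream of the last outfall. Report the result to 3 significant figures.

Below outfall 1: Q → 10810 L/s, C = (9690·14.00 + 1120·907.0)/10810 = 106.5 mg/L.
Below outfall 2: Q → 12310 L/s, C = (10810·106.5 + 1500·1000)/12310 = 215.4 mg/L.
Below outfall 3: Q → 13800 L/s, C = (12310·215.4 + 1490·911.0)/13800 = 290.5 mg/L.

290 mg/L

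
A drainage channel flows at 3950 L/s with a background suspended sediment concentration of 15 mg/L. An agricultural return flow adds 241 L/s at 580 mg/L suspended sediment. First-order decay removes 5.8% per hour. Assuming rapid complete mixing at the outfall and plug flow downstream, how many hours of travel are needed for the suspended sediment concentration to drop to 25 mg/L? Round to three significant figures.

Flow-weighted average: C = (3950·15.00 + 241.0·580.0) / 4191 = 199000/4191 = 47.49 mg/L.
5.8%/h lost → k = −ln(1 − 0.058) = 0.05975 h⁻¹.
47.49·exp(−k·t) = 25 → t = ln(47.49/25)/k = 38660 s = 10.74 h.

10.7 h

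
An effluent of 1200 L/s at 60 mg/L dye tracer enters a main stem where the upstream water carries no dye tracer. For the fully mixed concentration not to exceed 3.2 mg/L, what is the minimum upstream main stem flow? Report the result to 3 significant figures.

Set C_mix = 3.2: (Q·0 + 1200·60.00) / (Q + 1200) = 3.2
→ Q = 1200·(60.00 − 3.2)/(3.2 − 0) = 21300 L/s.

21300 L/s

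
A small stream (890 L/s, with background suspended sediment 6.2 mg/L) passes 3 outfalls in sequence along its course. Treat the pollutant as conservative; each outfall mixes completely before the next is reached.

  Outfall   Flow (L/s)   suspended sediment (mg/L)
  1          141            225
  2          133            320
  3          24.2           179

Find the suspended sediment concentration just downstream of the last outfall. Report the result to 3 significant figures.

70.8 mg/L

Outfall 1: combined Q = 1031 L/s; C = (890.0·6.200 + 141.0·225.0)/1031 = 36.12 mg/L.
Outfall 2: combined Q = 1164 L/s; C = (1031·36.12 + 133.0·320.0)/1164 = 68.56 mg/L.
Outfall 3: combined Q = 1188 L/s; C = (1164·68.56 + 24.20·179.0)/1188 = 70.81 mg/L.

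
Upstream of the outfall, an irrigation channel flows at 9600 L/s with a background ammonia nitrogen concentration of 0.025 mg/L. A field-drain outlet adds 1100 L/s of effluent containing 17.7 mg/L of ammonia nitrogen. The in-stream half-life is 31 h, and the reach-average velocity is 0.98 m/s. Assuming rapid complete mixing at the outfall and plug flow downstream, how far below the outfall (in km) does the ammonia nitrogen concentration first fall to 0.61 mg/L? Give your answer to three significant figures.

174 km

Conservation of mass: C = (9600·0.02500 + 1100·17.70) / 10700 = 19710/10700 = 1.842 mg/L.
Half-life 31 h → k = ln 2 / 31 = 0.02236 h⁻¹ = 0.5366 d⁻¹.
Set 1.842·exp(−k·t) = 0.61 → t = ln(1.842/0.61)/k = 177900 s = 49.43 h.
Distance = v·t = 0.98·177900 = 174400 m = 174.4 km.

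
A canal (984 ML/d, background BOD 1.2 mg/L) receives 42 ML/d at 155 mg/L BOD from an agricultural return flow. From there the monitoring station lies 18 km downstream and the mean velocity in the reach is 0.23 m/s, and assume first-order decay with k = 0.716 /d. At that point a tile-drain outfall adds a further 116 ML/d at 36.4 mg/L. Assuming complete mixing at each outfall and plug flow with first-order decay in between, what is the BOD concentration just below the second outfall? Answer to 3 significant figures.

Flow-weighted average: C = (984.0·1.200 + 42.00·155.0) / 1026 = 7691/1026 = 7.496 mg/L; combined flow 1026 ML/d.
Travel time t = 18·1000 / 0.23 = 78260 s = 21.74 h.
After decay, C = 7.496 × e^(−kt) = 7.496 × 0.5228 = 3.919 mg/L.
Second outfall: C = (1026·3.919 + 116.0·36.40)/1142 = 7.218 mg/L.

7.22 mg/L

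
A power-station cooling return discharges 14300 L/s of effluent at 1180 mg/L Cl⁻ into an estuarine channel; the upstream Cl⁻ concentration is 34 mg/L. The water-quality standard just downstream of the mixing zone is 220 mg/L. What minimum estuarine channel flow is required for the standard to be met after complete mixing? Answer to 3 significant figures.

Set C_mix = 220: (Q·34.00 + 14300·1180) / (Q + 14300) = 220
→ Q = 14300·(1180 − 220)/(220 − 34.00) = 73810 L/s.

73800 L/s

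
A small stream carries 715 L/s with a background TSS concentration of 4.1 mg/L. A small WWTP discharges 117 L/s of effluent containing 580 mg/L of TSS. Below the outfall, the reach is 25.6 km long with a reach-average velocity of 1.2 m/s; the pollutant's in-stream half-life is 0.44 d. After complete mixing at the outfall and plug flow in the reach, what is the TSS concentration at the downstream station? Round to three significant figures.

After mixing, C = (715.0·4.100 + 117.0·580.0) / 832.0 = 70790/832.0 = 85.09 mg/L.
Travel time t = 25.6·1000 / 1.2 = 21330 s = 5.926 h.
Half-life 0.44 d → k = ln 2 / 0.44 = 1.575 d⁻¹.
Decay over the reach: 85.09·exp(−kt) = 85.09·0.6778 = 57.67 mg/L.

57.7 mg/L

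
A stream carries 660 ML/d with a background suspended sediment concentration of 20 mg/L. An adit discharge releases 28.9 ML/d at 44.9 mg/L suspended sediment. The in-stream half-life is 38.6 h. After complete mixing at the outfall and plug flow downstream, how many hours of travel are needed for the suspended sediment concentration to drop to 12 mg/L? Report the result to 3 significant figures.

Mixed concentration C = ΣQC/ΣQ = (660.0·20.00 + 28.90·44.90) / 688.9 = 14500/688.9 = 21.04 mg/L.
Half-life 38.6 h → k = ln 2 / 38.6 = 0.01796 h⁻¹ = 0.4310 d⁻¹.
21.04·exp(−k·t) = 12 → t = ln(21.04/12)/k = 112600 s = 31.28 h.

31.3 h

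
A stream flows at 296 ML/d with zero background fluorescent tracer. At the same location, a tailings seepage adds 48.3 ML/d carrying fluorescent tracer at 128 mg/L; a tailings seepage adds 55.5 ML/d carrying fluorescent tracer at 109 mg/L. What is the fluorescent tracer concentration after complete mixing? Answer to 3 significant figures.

30.6 mg/L

Mass balance: C = (296.0·0 + 48.30·128.0 + 55.50·109.0) / 399.8 = 12230/399.8 = 30.60 mg/L.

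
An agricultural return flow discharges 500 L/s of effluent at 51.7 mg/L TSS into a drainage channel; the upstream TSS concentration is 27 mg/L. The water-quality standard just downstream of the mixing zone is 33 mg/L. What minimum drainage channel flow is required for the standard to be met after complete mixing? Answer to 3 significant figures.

1560 L/s

Set C_mix = 33: (Q·27.00 + 500.0·51.70) / (Q + 500.0) = 33
→ Q = 500.0·(51.70 − 33)/(33 − 27.00) = 1558 L/s.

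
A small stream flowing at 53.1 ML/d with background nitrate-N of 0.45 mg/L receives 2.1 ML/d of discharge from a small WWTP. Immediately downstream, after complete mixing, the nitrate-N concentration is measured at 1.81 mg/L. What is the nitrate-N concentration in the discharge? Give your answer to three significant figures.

36.2 mg/L

Mass balance: 53.10·0.4500 + 2.100·Cₑ = 55.20·1.810
→ Cₑ = (55.20·1.810 − 53.10·0.4500) / 2.100 = 36.20 mg/L.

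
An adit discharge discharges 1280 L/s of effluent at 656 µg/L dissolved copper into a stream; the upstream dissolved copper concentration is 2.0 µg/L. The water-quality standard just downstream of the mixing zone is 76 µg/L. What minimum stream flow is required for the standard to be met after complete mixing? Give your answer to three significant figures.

Set C_mix = 76: (Q·2.000 + 1280·656.0) / (Q + 1280) = 76
→ Q = 1280·(656.0 − 76)/(76 − 2.000) = 10030 L/s.

10000 L/s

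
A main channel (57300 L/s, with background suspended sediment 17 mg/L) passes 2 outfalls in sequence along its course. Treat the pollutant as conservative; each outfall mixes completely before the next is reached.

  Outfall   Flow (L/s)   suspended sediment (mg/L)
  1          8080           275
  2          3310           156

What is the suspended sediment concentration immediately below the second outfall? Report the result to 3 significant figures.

54.0 mg/L

Below outfall 1: Q → 65380 L/s, C = (57300·17.00 + 8080·275.0)/65380 = 48.88 mg/L.
Below outfall 2: Q → 68690 L/s, C = (65380·48.88 + 3310·156.0)/68690 = 54.05 mg/L.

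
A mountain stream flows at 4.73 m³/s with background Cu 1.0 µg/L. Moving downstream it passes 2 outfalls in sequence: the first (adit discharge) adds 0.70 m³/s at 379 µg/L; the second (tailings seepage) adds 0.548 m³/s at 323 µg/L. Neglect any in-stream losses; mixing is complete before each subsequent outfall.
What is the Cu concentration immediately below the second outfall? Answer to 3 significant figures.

Outfall 1: combined Q = 5.430 m³/s; C = (4.730·1.000 + 0.7000·379.0)/5.430 = 49.73 µg/L.
Outfall 2: combined Q = 5.978 m³/s; C = (5.430·49.73 + 0.5480·323.0)/5.978 = 74.78 µg/L.

74.8 µg/L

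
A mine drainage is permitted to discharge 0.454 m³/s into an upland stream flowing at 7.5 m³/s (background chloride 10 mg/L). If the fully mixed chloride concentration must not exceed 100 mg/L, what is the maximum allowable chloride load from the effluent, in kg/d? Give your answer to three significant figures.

Mass balance at the limit: 7.500·10.00 + 0.4540·Cₑ = 7.954·100 → Cₑ = 1587 mg/L.
Load = 0.4540 m³/s × 1587 g/m³ × 86 400 s/d = 62240 kg/d.

62200 kg/d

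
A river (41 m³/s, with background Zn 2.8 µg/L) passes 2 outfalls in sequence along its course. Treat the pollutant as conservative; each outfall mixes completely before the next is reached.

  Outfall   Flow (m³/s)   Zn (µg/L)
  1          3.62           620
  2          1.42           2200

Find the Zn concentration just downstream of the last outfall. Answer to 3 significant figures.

119 µg/L

After outfall 1: Q = 41.00 + 3.620 = 44.62 m³/s; C = (41.00·2.800 + 3.620·620.0)/44.62 = 52.87 µg/L.
After outfall 2: Q = 44.62 + 1.420 = 46.04 m³/s; C = (44.62·52.87 + 1.420·2200)/46.04 = 119.1 µg/L.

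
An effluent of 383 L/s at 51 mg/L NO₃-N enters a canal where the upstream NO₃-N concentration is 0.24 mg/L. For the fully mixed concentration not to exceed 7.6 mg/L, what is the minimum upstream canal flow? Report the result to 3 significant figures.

Set C_mix = 7.6: (Q·0.2400 + 383.0·51.00) / (Q + 383.0) = 7.6
→ Q = 383.0·(51.00 − 7.6)/(7.6 − 0.2400) = 2258 L/s.

2260 L/s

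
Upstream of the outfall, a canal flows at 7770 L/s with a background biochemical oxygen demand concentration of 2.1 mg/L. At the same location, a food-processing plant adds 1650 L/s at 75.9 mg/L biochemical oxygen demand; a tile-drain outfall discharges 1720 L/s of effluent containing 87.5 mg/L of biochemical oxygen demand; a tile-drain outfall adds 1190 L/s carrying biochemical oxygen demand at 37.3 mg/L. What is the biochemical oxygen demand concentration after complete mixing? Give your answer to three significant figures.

Mixed concentration C = ΣQC/ΣQ = (7770·2.100 + 1650·75.90 + 1720·87.50 + 1190·37.30) / 12330 = 336400/12330 = 27.29 mg/L.

27.3 mg/L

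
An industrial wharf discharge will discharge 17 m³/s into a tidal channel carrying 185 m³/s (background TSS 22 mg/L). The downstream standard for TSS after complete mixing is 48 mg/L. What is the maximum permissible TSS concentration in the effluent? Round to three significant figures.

331 mg/L

At the limit, (Qr·Cr + Qe·Cₑ)/(Qr + Qe) = 48:
Cₑ = (202.0·48 − 185.0·22.00) / 17.00 = 330.9 mg/L.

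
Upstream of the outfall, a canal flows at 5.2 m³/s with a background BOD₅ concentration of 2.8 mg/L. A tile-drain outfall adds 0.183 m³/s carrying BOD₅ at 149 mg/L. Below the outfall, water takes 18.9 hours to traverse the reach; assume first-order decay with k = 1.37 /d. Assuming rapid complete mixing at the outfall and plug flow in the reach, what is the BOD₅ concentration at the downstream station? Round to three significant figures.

Mass balance: C = (5.200·2.800 + 0.1830·149.0) / 5.383 = 41.83/5.383 = 7.770 mg/L.
After decay, C = 7.770 × e^(−kt) = 7.770 × 0.3400 = 2.642 mg/L.

2.64 mg/L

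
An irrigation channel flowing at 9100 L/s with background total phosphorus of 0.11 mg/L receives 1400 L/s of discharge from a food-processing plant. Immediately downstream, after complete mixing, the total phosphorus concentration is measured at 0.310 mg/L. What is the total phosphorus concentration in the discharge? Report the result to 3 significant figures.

Mass balance: 9100·0.1100 + 1400·Cₑ = 10500·0.3100
→ Cₑ = (10500·0.3100 − 9100·0.1100) / 1400 = 1.610 mg/L.

1.61 mg/L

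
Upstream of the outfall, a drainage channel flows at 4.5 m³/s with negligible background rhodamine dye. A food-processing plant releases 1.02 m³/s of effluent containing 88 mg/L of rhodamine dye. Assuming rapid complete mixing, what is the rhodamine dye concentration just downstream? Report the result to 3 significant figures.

Mass balance: C = (4.500·0 + 1.020·88.00) / 5.520 = 89.76/5.520 = 16.26 mg/L.

16.3 mg/L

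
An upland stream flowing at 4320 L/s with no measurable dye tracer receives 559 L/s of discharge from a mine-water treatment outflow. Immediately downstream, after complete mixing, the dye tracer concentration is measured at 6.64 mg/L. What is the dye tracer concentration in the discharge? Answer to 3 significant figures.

58.0 mg/L

Mass balance: 4320·0 + 559.0·Cₑ = 4879·6.640
→ Cₑ = (4879·6.640 − 4320·0) / 559.0 = 57.95 mg/L.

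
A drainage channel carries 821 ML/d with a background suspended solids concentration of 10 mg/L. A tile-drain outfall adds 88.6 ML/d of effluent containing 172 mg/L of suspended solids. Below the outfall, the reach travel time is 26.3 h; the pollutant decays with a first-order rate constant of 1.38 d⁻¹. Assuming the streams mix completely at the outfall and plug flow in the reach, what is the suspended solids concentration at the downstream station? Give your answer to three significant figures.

Conservation of mass: C = (821.0·10.00 + 88.60·172.0) / 909.6 = 23450/909.6 = 25.78 mg/L.
First-order decay: C = 25.78·exp(−k·t) = 25.78·0.2204 = 5.682 mg/L.

5.68 mg/L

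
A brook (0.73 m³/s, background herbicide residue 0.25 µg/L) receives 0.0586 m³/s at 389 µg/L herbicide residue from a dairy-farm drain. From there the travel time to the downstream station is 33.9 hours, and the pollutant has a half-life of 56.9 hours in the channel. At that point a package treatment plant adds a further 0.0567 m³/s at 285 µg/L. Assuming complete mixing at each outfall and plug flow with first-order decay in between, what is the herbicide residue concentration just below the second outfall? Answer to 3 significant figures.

Conservation of mass: C = (0.7300·0.2500 + 0.05860·389.0) / 0.7886 = 22.98/0.7886 = 29.14 µg/L; combined flow 0.7886 m³/s.
Half-life 56.9 h → k = ln 2 / 56.9 = 0.01218 h⁻¹ = 0.2924 d⁻¹.
After decay, C = 29.14 × e^(−kt) = 29.14 × 0.6617 = 19.28 µg/L.
Second outfall: C = (0.7886·19.28 + 0.05670·285.0)/0.8453 = 37.10 µg/L.

37.1 µg/L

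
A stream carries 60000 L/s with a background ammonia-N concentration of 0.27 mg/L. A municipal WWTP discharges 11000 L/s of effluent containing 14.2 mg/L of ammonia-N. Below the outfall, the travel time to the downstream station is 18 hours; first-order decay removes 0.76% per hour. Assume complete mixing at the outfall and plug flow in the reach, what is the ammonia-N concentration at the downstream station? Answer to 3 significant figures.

2.12 mg/L

Flow-weighted average: C = (60000·0.2700 + 11000·14.20) / 71000 = 172400/71000 = 2.428 mg/L.
0.76%/h lost → k = −ln(1 − 0.0076) = 0.007629 h⁻¹.
First-order decay: C = 2.428·exp(−k·t) = 2.428·0.8717 = 2.117 mg/L.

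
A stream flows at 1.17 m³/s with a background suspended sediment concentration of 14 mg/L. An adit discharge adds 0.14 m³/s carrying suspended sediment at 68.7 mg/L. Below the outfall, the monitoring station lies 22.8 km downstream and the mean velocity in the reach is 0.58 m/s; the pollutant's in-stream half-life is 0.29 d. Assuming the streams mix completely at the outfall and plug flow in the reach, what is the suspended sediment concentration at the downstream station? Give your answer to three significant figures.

6.69 mg/L

After mixing, C = (1.170·14.00 + 0.1400·68.70) / 1.310 = 26.00/1.310 = 19.85 mg/L.
Travel time t = 22.8·1000 / 0.58 = 39310 s = 10.92 h.
Half-life 0.29 d → k = ln 2 / 0.29 = 2.390 d⁻¹.
After decay, C = 19.85 × e^(−kt) = 19.85 × 0.3371 = 6.689 mg/L.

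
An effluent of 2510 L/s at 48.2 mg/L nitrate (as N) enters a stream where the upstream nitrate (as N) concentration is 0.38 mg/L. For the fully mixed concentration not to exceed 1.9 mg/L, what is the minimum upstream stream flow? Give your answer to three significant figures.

Set C_mix = 1.9: (Q·0.3800 + 2510·48.20) / (Q + 2510) = 1.9
→ Q = 2510·(48.20 − 1.9)/(1.9 − 0.3800) = 76460 L/s.

76500 L/s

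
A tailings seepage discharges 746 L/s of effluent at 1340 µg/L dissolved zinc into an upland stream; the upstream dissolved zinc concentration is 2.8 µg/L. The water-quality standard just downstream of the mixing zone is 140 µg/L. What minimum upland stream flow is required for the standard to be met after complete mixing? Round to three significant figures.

6520 L/s

Set C_mix = 140: (Q·2.800 + 746.0·1340) / (Q + 746.0) = 140
→ Q = 746.0·(1340 − 140)/(140 − 2.800) = 6525 L/s.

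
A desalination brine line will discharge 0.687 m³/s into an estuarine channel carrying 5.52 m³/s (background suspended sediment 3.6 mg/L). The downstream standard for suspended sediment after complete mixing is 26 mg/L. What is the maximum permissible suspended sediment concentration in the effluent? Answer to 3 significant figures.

206 mg/L

At the limit, (Qr·Cr + Qe·Cₑ)/(Qr + Qe) = 26:
Cₑ = (6.207·26 − 5.520·3.600) / 0.6870 = 206.0 mg/L.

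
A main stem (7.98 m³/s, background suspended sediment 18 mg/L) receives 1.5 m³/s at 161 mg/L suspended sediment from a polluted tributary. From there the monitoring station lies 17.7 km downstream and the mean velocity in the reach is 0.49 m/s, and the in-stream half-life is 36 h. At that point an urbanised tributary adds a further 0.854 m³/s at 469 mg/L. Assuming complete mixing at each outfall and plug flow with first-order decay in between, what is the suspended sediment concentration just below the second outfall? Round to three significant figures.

69.5 mg/L

Conservation of mass: C = (7.980·18.00 + 1.500·161.0) / 9.480 = 385.1/9.480 = 40.63 mg/L; combined flow 9.480 m³/s.
Travel time t = 17.7·1000 / 0.49 = 36120 s = 10.03 h.
Half-life 36 h → k = ln 2 / 36 = 0.01925 h⁻¹ = 0.4621 d⁻¹.
After decay, C = 40.63 × e^(−kt) = 40.63 × 0.8243 = 33.49 mg/L.
At the second outfall, C = (9.480·33.49 + 0.8540·469.0) / (9.480 + 0.8540) = 69.48 mg/L.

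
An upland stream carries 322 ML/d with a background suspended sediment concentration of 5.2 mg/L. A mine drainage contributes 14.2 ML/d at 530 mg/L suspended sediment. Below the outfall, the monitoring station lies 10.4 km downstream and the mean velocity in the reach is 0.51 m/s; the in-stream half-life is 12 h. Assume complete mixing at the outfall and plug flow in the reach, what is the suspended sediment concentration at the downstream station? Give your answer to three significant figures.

Flow-weighted average: C = (322.0·5.200 + 14.20·530.0) / 336.2 = 9200/336.2 = 27.37 mg/L.
Travel time t = 10.4·1000 / 0.51 = 20390 s = 5.664 h.
Half-life 12 h → k = ln 2 / 12 = 0.05776 h⁻¹ = 1.386 d⁻¹.
Decay over the reach: 27.37·exp(−kt) = 27.37·0.7209 = 19.73 mg/L.

19.7 mg/L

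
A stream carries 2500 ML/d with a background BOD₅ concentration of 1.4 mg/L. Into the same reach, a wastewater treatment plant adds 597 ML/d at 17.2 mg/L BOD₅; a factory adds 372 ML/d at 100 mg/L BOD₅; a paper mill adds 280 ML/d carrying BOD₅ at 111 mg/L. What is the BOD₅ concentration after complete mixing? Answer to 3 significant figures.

Mixed concentration C = ΣQC/ΣQ = (2500·1.400 + 597.0·17.20 + 372.0·100.0 + 280.0·111.0) / 3749 = 82050/3749 = 21.89 mg/L.

21.9 mg/L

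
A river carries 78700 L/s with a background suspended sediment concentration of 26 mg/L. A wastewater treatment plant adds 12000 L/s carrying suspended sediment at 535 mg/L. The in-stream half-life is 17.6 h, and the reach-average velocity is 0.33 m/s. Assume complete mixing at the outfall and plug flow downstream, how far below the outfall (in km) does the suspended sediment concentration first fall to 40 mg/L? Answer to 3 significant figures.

25.6 km

Mixed concentration C = ΣQC/ΣQ = (78700·26.00 + 12000·535.0) / 90700 = 8466000/90700 = 93.34 mg/L.
Half-life 17.6 h → k = ln 2 / 17.6 = 0.03938 h⁻¹ = 0.9452 d⁻¹.
Set 93.34·exp(−k·t) = 40 → t = ln(93.34/40)/k = 77460 s = 21.52 h.
Distance = v·t = 0.33·77460 = 25560 m = 25.56 km.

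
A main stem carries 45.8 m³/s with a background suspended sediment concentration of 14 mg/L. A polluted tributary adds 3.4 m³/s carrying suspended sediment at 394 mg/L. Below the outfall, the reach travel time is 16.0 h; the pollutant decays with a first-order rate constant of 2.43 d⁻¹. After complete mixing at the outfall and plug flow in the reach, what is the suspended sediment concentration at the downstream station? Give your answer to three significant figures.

7.97 mg/L

Mass balance: C = (45.80·14.00 + 3.400·394.0) / 49.20 = 1981/49.20 = 40.26 mg/L.
Applying C = C₀e^(−kt): 40.26 × 0.1979 = 7.967 mg/L.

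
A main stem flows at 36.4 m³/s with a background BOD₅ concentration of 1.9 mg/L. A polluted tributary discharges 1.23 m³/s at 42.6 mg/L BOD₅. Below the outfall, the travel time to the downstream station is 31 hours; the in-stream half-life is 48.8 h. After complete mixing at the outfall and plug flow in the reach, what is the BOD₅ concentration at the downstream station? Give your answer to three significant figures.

2.08 mg/L

Conservation of mass: C = (36.40·1.900 + 1.230·42.60) / 37.63 = 121.6/37.63 = 3.230 mg/L.
Half-life 48.8 h → k = ln 2 / 48.8 = 0.01420 h⁻¹ = 0.3409 d⁻¹.
Decay over the reach: 3.230·exp(−kt) = 3.230·0.6438 = 2.080 mg/L.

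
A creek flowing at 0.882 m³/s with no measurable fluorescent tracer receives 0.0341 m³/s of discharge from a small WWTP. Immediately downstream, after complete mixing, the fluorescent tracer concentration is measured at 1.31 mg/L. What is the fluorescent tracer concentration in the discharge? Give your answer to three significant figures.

35.2 mg/L

Mass balance: 0.8820·0 + 0.03410·Cₑ = 0.9161·1.310
→ Cₑ = (0.9161·1.310 − 0.8820·0) / 0.03410 = 35.19 mg/L.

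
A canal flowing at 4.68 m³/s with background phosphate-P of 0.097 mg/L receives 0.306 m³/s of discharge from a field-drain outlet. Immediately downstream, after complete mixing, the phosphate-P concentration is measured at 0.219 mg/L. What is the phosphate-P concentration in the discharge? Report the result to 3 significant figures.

2.08 mg/L

Mass balance: 4.680·0.09700 + 0.3060·Cₑ = 4.986·0.2190
→ Cₑ = (4.986·0.2190 − 4.680·0.09700) / 0.3060 = 2.085 mg/L.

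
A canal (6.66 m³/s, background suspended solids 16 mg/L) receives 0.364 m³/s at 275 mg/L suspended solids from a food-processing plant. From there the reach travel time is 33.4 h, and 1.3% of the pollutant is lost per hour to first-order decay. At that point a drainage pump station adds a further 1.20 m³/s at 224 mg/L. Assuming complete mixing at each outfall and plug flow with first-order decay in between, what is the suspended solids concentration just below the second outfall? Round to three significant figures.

Conservation of mass: C = (6.660·16.00 + 0.3640·275.0) / 7.024 = 206.7/7.024 = 29.42 mg/L; combined flow 7.024 m³/s.
1.3%/h lost → k = −ln(1 − 0.013) = 0.01309 h⁻¹.
Applying C = C₀e^(−kt): 29.42 × 0.6459 = 19.00 mg/L.
Second outfall: C = (7.024·19.00 + 1.200·224.0)/8.224 = 48.92 mg/L.

48.9 mg/L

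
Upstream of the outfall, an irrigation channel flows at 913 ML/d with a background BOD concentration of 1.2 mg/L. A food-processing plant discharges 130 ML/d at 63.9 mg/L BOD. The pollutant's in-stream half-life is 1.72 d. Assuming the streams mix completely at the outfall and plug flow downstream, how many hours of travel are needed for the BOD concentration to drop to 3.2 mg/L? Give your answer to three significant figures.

61.7 h

Conservation of mass: C = (913.0·1.200 + 130.0·63.90) / 1043 = 9403/1043 = 9.015 mg/L.
Half-life 1.72 d → k = ln 2 / 1.72 = 0.4030 d⁻¹.
9.015·exp(−k·t) = 3.2 → t = ln(9.015/3.2)/k = 222100 s = 61.68 h.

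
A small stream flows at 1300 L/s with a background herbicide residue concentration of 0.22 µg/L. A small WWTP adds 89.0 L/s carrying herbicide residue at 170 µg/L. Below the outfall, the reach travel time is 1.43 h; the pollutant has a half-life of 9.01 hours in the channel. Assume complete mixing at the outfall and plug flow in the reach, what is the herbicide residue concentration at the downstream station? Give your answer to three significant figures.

9.94 µg/L

Mixed concentration C = ΣQC/ΣQ = (1300·0.2200 + 89.00·170.0) / 1389 = 15420/1389 = 11.10 µg/L.
Half-life 9.01 h → k = ln 2 / 9.01 = 0.07693 h⁻¹ = 1.846 d⁻¹.
Applying C = C₀e^(−kt): 11.10 × 0.8958 = 9.942 µg/L.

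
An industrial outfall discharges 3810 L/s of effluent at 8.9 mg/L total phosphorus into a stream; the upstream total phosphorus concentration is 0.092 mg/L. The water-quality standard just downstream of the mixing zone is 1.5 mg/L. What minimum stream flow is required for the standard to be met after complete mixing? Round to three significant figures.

Set C_mix = 1.5: (Q·0.09200 + 3810·8.900) / (Q + 3810) = 1.5
→ Q = 3810·(8.900 − 1.5)/(1.5 − 0.09200) = 20020 L/s.

20000 L/s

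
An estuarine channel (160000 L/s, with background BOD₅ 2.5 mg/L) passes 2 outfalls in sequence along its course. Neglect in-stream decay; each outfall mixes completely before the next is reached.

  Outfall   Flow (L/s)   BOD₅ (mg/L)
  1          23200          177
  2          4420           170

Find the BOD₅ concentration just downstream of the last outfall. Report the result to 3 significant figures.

28.0 mg/L

Below outfall 1: Q → 183200 L/s, C = (160000·2.500 + 23200·177.0)/183200 = 24.60 mg/L.
Below outfall 2: Q → 187600 L/s, C = (183200·24.60 + 4420·170.0)/187600 = 28.02 mg/L.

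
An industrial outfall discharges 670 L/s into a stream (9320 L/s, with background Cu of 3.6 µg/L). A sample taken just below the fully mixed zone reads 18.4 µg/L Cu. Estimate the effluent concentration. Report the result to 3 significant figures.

Mass balance: 9320·3.600 + 670.0·Cₑ = 9990·18.40
→ Cₑ = (9990·18.40 − 9320·3.600) / 670.0 = 224.3 µg/L.

224 µg/L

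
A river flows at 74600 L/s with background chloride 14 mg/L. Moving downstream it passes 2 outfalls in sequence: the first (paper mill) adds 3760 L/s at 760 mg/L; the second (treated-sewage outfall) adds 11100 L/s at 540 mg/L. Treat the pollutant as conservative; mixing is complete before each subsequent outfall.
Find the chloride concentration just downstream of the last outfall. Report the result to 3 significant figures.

111 mg/L

Below outfall 1: Q → 78360 L/s, C = (74600·14.00 + 3760·760.0)/78360 = 49.80 mg/L.
Below outfall 2: Q → 89460 L/s, C = (78360·49.80 + 11100·540.0)/89460 = 110.6 mg/L.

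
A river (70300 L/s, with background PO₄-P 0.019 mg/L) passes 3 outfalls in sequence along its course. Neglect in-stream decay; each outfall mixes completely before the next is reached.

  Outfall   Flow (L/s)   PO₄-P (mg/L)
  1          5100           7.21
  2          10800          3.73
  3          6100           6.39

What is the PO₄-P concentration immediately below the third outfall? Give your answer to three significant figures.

Outfall 1: combined Q = 75400 L/s; C = (70300·0.01900 + 5100·7.210)/75400 = 0.5054 mg/L.
Outfall 2: combined Q = 86200 L/s; C = (75400·0.5054 + 10800·3.730)/86200 = 0.9094 mg/L.
Outfall 3: combined Q = 92300 L/s; C = (86200·0.9094 + 6100·6.390)/92300 = 1.272 mg/L.

1.27 mg/L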